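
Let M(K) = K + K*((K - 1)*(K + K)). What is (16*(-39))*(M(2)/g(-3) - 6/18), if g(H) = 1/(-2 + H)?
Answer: 31408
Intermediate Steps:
M(K) = K + 2*K²*(-1 + K) (M(K) = K + K*((-1 + K)*(2*K)) = K + K*(2*K*(-1 + K)) = K + 2*K²*(-1 + K))
(16*(-39))*(M(2)/g(-3) - 6/18) = (16*(-39))*((2*(1 - 2*2 + 2*2²))/(1/(-2 - 3)) - 6/18) = -624*((2*(1 - 4 + 2*4))/(1/(-5)) - 6*1/18) = -624*((2*(1 - 4 + 8))/(-⅕) - ⅓) = -624*((2*5)*(-5) - ⅓) = -624*(10*(-5) - ⅓) = -624*(-50 - ⅓) = -624*(-151/3) = 31408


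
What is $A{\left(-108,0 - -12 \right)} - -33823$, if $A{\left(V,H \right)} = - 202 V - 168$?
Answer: $55471$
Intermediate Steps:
$A{\left(V,H \right)} = -168 - 202 V$
$A{\left(-108,0 - -12 \right)} - -33823 = \left(-168 - -21816\right) - -33823 = \left(-168 + 21816\right) + 33823 = 21648 + 33823 = 55471$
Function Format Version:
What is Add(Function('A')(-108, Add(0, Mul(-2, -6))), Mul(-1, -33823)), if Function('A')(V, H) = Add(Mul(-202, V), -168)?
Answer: 55471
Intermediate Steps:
Function('A')(V, H) = Add(-168, Mul(-202, V))
Add(Function('A')(-108, Add(0, Mul(-2, -6))), Mul(-1, -33823)) = Add(Add(-168, Mul(-202, -108)), Mul(-1, -33823)) = Add(Add(-168, 21816), 33823) = Add(21648, 33823) = 55471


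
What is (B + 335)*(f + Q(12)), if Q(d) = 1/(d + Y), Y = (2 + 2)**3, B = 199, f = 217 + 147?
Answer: 7386555/38 ≈ 1.9438e+5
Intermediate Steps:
f = 364
Y = 64 (Y = 4**3 = 64)
Q(d) = 1/(64 + d) (Q(d) = 1/(d + 64) = 1/(64 + d))
(B + 335)*(f + Q(12)) = (199 + 335)*(364 + 1/(64 + 12)) = 534*(364 + 1/76) = 534*(27665/76) = 7386555/38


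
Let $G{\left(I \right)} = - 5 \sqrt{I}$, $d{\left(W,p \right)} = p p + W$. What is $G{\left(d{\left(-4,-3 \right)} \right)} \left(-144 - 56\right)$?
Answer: $1000 \sqrt{5} \approx 2236.1$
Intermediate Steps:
$d{\left(W,p \right)} = W + p^{2}$ ($d{\left(W,p \right)} = p^{2} + W = W + p^{2}$)
$G{\left(d{\left(-4,-3 \right)} \right)} \left(-144 - 56\right) = - 5 \sqrt{-4 + \left(-3\right)^{2}} \left(-144 - 56\right) = - 5 \sqrt{-4 + 9} \left(-200\right) = - 5 \sqrt{5} \left(-200\right) = 1000 \sqrt{5}$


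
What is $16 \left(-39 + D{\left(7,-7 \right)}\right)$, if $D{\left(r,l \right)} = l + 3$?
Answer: $-688$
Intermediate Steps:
$D{\left(r,l \right)} = 3 + l$
$16 \left(-39 + D{\left(7,-7 \right)}\right) = 16 \left(-39 + \left(3 - 7\right)\right) = 16 \left(-39 - 4\right) = 16 \left(-43\right) = -688$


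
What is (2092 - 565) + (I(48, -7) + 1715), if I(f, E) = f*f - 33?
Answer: 5513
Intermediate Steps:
I(f, E) = -33 + f² (I(f, E) = f² - 33 = -33 + f²)
(2092 - 565) + (I(48, -7) + 1715) = (2092 - 565) + ((-33 + 48²) + 1715) = 1527 + ((-33 + 2304) + 1715) = 1527 + (2271 + 1715) = 1527 + 3986 = 5513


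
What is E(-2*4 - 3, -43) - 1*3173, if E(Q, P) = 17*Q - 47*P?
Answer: -1339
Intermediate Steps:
E(Q, P) = -47*P + 17*Q
E(-2*4 - 3, -43) - 1*3173 = (-47*(-43) + 17*(-2*4 - 3)) - 1*3173 = (2021 + 17*(-8 - 3)) - 3173 = (2021 + 17*(-11)) - 3173 = (2021 - 187) - 3173 = 1834 - 3173 = -1339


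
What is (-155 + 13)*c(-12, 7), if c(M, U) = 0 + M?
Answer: 1704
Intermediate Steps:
c(M, U) = M
(-155 + 13)*c(-12, 7) = (-155 + 13)*(-12) = -142*(-12) = 1704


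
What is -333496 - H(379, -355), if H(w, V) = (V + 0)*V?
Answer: -459521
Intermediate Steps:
H(w, V) = V**2 (H(w, V) = V*V = V**2)
-333496 - H(379, -355) = -333496 - 1*(-355)**2 = -333496 - 1*126025 = -333496 - 126025 = -459521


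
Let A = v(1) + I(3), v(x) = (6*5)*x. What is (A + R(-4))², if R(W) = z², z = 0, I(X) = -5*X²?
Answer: 225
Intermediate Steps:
R(W) = 0 (R(W) = 0² = 0)
v(x) = 30*x
A = -15 (A = 30*1 - 5*3² = 30 - 5*9 = 30 - 45 = -15)
(A + R(-4))² = (-15 + 0)² = (-15)² = 225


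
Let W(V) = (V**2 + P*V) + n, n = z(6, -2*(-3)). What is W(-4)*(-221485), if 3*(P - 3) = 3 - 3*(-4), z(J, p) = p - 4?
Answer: 3100790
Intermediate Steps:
z(J, p) = -4 + p
P = 8 (P = 3 + (3 - 3*(-4))/3 = 3 + (3 + 12)/3 = 3 + (1/3)*15 = 3 + 5 = 8)
n = 2 (n = -4 - 2*(-3) = -4 + 6 = 2)
W(V) = 2 + V**2 + 8*V (W(V) = (V**2 + 8*V) + 2 = 2 + V**2 + 8*V)
W(-4)*(-221485) = (2 + (-4)**2 + 8*(-4))*(-221485) = (2 + 16 - 32)*(-221485) = -14*(-221485) = 3100790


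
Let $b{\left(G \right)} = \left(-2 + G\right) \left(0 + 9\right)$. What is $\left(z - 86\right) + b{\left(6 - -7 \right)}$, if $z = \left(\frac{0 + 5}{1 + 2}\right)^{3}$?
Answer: $\frac{476}{27} \approx 17.63$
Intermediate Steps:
$z = \frac{125}{27}$ ($z = \left(\frac{5}{3}\right)^{3} = \frac{125}{27} \approx 4.6296$)
$b{\left(G \right)} = -18 + 9 G$ ($b{\left(G \right)} = \left(-2 + G\right) 9 = -18 + 9 G$)
$\left(z - 86\right) + b{\left(6 - -7 \right)} = \left(\frac{125}{27} - 86\right) - \left(18 - 9 \left(6 - -7\right)\right) = - \frac{2197}{27} - \left(18 - 9 \left(6 + 7\right)\right) = - \frac{2197}{27} + \left(-18 + 9 \cdot 13\right) = - \frac{2197}{27} + \left(-18 + 117\right) = - \frac{2197}{27} + 99 = \frac{476}{27}$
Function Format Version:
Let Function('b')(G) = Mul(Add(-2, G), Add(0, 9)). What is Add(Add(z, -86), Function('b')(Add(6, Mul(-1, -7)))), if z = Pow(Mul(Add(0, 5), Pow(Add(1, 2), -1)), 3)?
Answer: Rational(476, 27) ≈ 17.630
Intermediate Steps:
z = Rational(125, 27) (z = Pow(Mul(5, Pow(3, -1)), 3) = Pow(Mul(5, Rational(1, 3)), 3) = Pow(Rational(5, 3), 3) = Rational(125, 27) ≈ 4.6296)
Function('b')(G) = Add(-18, Mul(9, G)) (Function('b')(G) = Mul(Add(-2, G), 9) = Add(-18, Mul(9, G)))
Add(Add(z, -86), Function('b')(Add(6, Mul(-1, -7)))) = Add(Add(Rational(125, 27), -86), Add(-18, Mul(9, Add(6, Mul(-1, -7))))) = Add(Rational(-2197, 27), Add(-18, Mul(9, Add(6, 7)))) = Add(Rational(-2197, 27), Add(-18, Mul(9, 13))) = Add(Rational(-2197, 27), Add(-18, 117)) = Add(Rational(-2197, 27), 99) = Rational(476, 27)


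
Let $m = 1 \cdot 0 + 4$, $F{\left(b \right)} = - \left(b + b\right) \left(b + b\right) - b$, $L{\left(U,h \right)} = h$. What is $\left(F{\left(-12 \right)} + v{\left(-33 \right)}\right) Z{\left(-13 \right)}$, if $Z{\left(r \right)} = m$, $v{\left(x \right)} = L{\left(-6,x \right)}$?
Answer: $-2388$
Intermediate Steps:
$v{\left(x \right)} = x$
$F{\left(b \right)} = - b - 4 b^{2}$ ($F{\left(b \right)} = - 2 b 2 b - b = - 4 b^{2} - b = - b - 4 b^{2}$)
$m = 4$ ($m = 0 + 4 = 4$)
$Z{\left(r \right)} = 4$
$\left(F{\left(-12 \right)} + v{\left(-33 \right)}\right) Z{\left(-13 \right)} = \left(\left(-1\right) \left(-12\right) \left(1 + 4 \left(-12\right)\right) - 33\right) 4 = \left(\left(-1\right) \left(-12\right) \left(1 - 48\right) - 33\right) 4 = \left(\left(-1\right) \left(-12\right) \left(-47\right) - 33\right) 4 = \left(-564 - 33\right) 4 = \left(-597\right) 4 = -2388$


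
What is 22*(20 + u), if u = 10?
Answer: 660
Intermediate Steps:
22*(20 + u) = 22*(20 + 10) = 22*30 = 660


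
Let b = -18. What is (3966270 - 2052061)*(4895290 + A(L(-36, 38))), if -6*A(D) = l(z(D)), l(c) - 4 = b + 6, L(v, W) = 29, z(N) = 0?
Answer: 28111832183666/3 ≈ 9.3706e+12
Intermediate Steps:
l(c) = -8 (l(c) = 4 + (-18 + 6) = 4 - 12 = -8)
A(D) = 4/3 (A(D) = -⅙*(-8) = 4/3)
(3966270 - 2052061)*(4895290 + A(L(-36, 38))) = (3966270 - 2052061)*(4895290 + 4/3) = 1914209*(14685874/3) = 28111832183666/3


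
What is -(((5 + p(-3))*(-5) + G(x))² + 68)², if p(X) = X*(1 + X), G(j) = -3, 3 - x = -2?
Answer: -11778624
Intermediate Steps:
x = 5 (x = 3 - 1*(-2) = 3 + 2 = 5)
-(((5 + p(-3))*(-5) + G(x))² + 68)² = -(((5 - 3*(1 - 3))*(-5) - 3)² + 68)² = -(((5 - 3*(-2))*(-5) - 3)² + 68)² = -(((5 + 6)*(-5) - 3)² + 68)² = -((11*(-5) - 3)² + 68)² = -((-55 - 3)² + 68)² = -((-58)² + 68)² = -(3364 + 68)² = -1*3432² = -1*11778624 = -11778624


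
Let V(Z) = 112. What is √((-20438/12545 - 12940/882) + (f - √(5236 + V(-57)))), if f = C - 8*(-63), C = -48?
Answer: √(30516590800540 - 138806536050*√1337)/263445 ≈ 19.146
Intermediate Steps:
f = 456 (f = -48 - 8*(-63) = -48 + 504 = 456)
√((-20438/12545 - 12940/882) + (f - √(5236 + V(-57)))) = √((-20438/12545 - 12940/882) + (456 - √(5236 + 112))) = √((-20438*1/12545 - 12940*1/882) + (456 - √5348)) = √((-20438/12545 - 6470/441) + (456 - 2*√1337)) = √(-90179308/5532345 + (456 - 2*√1337)) = √(2432570012/5532345 - 2*√1337)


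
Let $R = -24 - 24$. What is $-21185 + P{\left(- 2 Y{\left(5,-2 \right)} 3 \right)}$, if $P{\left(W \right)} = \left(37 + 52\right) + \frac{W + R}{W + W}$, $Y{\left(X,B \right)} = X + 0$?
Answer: $- \frac{210947}{10} \approx -21095.0$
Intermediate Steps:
$Y{\left(X,B \right)} = X$
$R = -48$
$P{\left(W \right)} = 89 + \frac{-48 + W}{2 W}$ ($P{\left(W \right)} = \left(37 + 52\right) + \frac{W - 48}{W + W} = 89 + \frac{-48 + W}{2 W}$)
$-21185 + P{\left(- 2 Y{\left(5,-2 \right)} 3 \right)} = -21185 + \left(\frac{179}{2} - \frac{24}{\left(-2\right) 5 \cdot 3}\right) = -21185 + \left(\frac{179}{2} - \frac{24}{\left(-10\right) 3}\right) = -21185 + \left(\frac{179}{2} - \frac{24}{-30}\right) = -21185 + \left(\frac{179}{2} - - \frac{4}{5}\right) = -21185 + \left(\frac{179}{2} + \frac{4}{5}\right) = -21185 + \frac{903}{10} = - \frac{210947}{10}$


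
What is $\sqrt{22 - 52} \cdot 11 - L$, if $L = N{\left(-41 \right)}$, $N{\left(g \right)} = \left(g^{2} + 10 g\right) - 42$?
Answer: $-1229 + 11 i \sqrt{30} \approx -1229.0 + 60.25 i$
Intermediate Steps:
$N{\left(g \right)} = -42 + g^{2} + 10 g$
$L = 1229$ ($L = -42 + \left(-41\right)^{2} + 10 \left(-41\right) = -42 + 1681 - 410 = 1229$)
$\sqrt{22 - 52} \cdot 11 - L = \sqrt{22 - 52} \cdot 11 - 1229 = \sqrt{-30} \cdot 11 - 1229 = i \sqrt{30} \cdot 11 - 1229 = 11 i \sqrt{30} - 1229 = -1229 + 11 i \sqrt{30}$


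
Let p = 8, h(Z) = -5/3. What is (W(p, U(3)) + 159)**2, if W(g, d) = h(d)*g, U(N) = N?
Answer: 190969/9 ≈ 21219.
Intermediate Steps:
h(Z) = -5/3 (h(Z) = -5*1/3 = -5/3)
W(g, d) = -5*g/3
(W(p, U(3)) + 159)**2 = (-5/3*8 + 159)**2 = (-40/3 + 159)**2 = (437/3)**2 = 190969/9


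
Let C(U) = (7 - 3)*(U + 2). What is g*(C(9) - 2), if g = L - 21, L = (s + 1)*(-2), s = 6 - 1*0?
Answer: -1470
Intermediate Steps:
s = 6 (s = 6 + 0 = 6)
L = -14 (L = (6 + 1)*(-2) = 7*(-2) = -14)
g = -35 (g = -14 - 21 = -35)
C(U) = 8 + 4*U (C(U) = 4*(2 + U) = 8 + 4*U)
g*(C(9) - 2) = -35*((8 + 4*9) - 2) = -35*((8 + 36) - 2) = -35*(44 - 2) = -35*42 = -1470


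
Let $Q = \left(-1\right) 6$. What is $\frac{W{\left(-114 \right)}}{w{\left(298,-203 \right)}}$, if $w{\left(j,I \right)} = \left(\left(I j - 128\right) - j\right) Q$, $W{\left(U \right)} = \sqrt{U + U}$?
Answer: $\frac{i \sqrt{57}}{182760} \approx 4.131 \cdot 10^{-5} i$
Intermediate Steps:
$W{\left(U \right)} = \sqrt{2} \sqrt{U}$ ($W{\left(U \right)} = \sqrt{2 U} = \sqrt{2} \sqrt{U}$)
$Q = -6$
$w{\left(j,I \right)} = 768 + 6 j - 6 I j$ ($w{\left(j,I \right)} = \left(\left(I j - 128\right) - j\right) \left(-6\right) = \left(\left(-128 + I j\right) - j\right) \left(-6\right) = \left(-128 - j + I j\right) \left(-6\right) = 768 + 6 j - 6 I j$)
$\frac{W{\left(-114 \right)}}{w{\left(298,-203 \right)}} = \frac{\sqrt{2} \sqrt{-114}}{768 + 6 \cdot 298 - \left(-1218\right) 298} = \frac{\sqrt{2} i \sqrt{114}}{768 + 1788 + 362964} = \frac{2 i \sqrt{57}}{365520} = 2 i \sqrt{57} \cdot \frac{1}{365520} = \frac{i \sqrt{57}}{182760}$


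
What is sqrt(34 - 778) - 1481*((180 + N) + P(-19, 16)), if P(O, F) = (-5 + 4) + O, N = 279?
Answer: -650159 + 2*I*sqrt(186) ≈ -6.5016e+5 + 27.276*I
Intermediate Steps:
P(O, F) = -1 + O
sqrt(34 - 778) - 1481*((180 + N) + P(-19, 16)) = sqrt(34 - 778) - 1481*((180 + 279) + (-1 - 19)) = sqrt(-744) - 1481*(459 - 20) = 2*I*sqrt(186) - 1481*439 = 2*I*sqrt(186) - 650159 = -650159 + 2*I*sqrt(186)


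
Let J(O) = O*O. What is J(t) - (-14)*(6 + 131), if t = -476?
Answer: 228494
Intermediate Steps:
J(O) = O²
J(t) - (-14)*(6 + 131) = (-476)² - (-14)*(6 + 131) = 226576 - (-14)*137 = 226576 - 1*(-1918) = 226576 + 1918 = 228494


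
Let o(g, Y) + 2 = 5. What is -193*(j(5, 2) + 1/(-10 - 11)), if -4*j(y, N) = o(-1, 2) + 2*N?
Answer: 29143/84 ≈ 346.94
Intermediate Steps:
o(g, Y) = 3 (o(g, Y) = -2 + 5 = 3)
j(y, N) = -3/4 - N/2 (j(y, N) = -(3 + 2*N)/4 = -3/4 - N/2)
-193*(j(5, 2) + 1/(-10 - 11)) = -193*((-3/4 - 1/2*2) + 1/(-10 - 11)) = -193*((-3/4 - 1) + 1/(-21)) = -193*(-7/4 - 1/21) = -193*(-151/84) = 29143/84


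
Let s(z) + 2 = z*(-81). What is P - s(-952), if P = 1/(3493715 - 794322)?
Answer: -208150194229/2699393 ≈ -77110.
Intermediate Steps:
s(z) = -2 - 81*z (s(z) = -2 + z*(-81) = -2 - 81*z)
P = 1/2699393 ≈ 3.7045e-7
P - s(-952) = 1/2699393 - (-2 - 81*(-952)) = 1/2699393 - (-2 + 77112) = 1/2699393 - 1*77110 = 1/2699393 - 77110 = -208150194229/2699393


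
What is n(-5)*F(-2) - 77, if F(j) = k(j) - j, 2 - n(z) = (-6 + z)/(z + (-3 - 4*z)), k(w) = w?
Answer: -77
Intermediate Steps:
n(z) = 2 - (-6 + z)/(-3 - 3*z) (n(z) = 2 - (-6 + z)/(z + (-3 - 4*z)) = 2 - (-6 + z)/(-3 - 3*z))
F(j) = 0 (F(j) = j - j = 0)
n(-5)*F(-2) - 77 = ((7/3)*(-5)/(1 - 5))*0 - 77 = ((7/3)*(-5)/(-4))*0 - 77 = ((7/3)*(-5)*(-1/4))*0 - 77 = (35/12)*0 - 77 = 0 - 77 = -77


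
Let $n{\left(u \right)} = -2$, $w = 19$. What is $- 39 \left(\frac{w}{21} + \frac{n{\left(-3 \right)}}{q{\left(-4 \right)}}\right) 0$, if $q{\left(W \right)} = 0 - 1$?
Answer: $0$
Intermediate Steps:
$q{\left(W \right)} = -1$
$- 39 \left(\frac{w}{21} + \frac{n{\left(-3 \right)}}{q{\left(-4 \right)}}\right) 0 = - 39 \left(\frac{19}{21} - \frac{2}{-1}\right) 0 = - 39 \left(19 \cdot \frac{1}{21} - -2\right) 0 = - 39 \left(\frac{19}{21} + 2\right) 0 = \left(-39\right) \frac{61}{21} \cdot 0 = \left(- \frac{793}{7}\right) 0 = 0$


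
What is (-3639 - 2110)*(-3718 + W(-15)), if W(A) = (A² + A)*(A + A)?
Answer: 57593482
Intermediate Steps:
W(A) = 2*A*(A + A²) (W(A) = (A + A²)*(2*A) = 2*A*(A + A²))
(-3639 - 2110)*(-3718 + W(-15)) = (-3639 - 2110)*(-3718 + 2*(-15)²*(1 - 15)) = -5749*(-3718 + 2*225*(-14)) = -5749*(-3718 - 6300) = -5749*(-10018) = 57593482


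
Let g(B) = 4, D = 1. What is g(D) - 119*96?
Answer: -11420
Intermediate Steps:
g(D) - 119*96 = 4 - 119*96 = 4 - 11424 = -11420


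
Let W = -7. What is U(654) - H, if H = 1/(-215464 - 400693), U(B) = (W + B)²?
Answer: 257928865614/616157 ≈ 4.1861e+5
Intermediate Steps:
U(B) = (-7 + B)²
H = -1/616157 (H = 1/(-616157) = -1/616157 ≈ -1.6230e-6)
U(654) - H = (-7 + 654)² - 1*(-1/616157) = 647² + 1/616157 = 418609 + 1/616157 = 257928865614/616157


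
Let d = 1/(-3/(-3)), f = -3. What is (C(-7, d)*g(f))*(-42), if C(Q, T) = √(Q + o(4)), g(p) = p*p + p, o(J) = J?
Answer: -252*I*√3 ≈ -436.48*I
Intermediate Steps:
d = 1 (d = 1/(-3*(-⅓)) = 1/1 = 1)
g(p) = p + p² (g(p) = p² + p = p + p²)
C(Q, T) = √(4 + Q) (C(Q, T) = √(Q + 4) = √(4 + Q))
(C(-7, d)*g(f))*(-42) = (√(4 - 7)*(-3*(1 - 3)))*(-42) = (√(-3)*(-3*(-2)))*(-42) = ((I*√3)*6)*(-42) = (6*I*√3)*(-42) = -252*I*√3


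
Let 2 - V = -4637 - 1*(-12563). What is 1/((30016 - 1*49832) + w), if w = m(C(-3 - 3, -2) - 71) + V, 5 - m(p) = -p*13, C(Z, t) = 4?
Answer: -1/28606 ≈ -3.4958e-5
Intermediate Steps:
m(p) = 5 + 13*p (m(p) = 5 - (-1)*p*13 = 5 - (-1)*13*p = 5 - (-13)*p = 5 + 13*p)
V = -7924 (V = 2 - (-4637 - 1*(-12563)) = 2 - (-4637 + 12563) = 2 - 1*7926 = 2 - 7926 = -7924)
w = -8790 (w = (5 + 13*(4 - 71)) - 7924 = (5 + 13*(-67)) - 7924 = (5 - 871) - 7924 = -866 - 7924 = -8790)
1/((30016 - 1*49832) + w) = 1/((30016 - 1*49832) - 8790) = 1/((30016 - 49832) - 8790) = 1/(-19816 - 8790) = 1/(-28606) = -1/28606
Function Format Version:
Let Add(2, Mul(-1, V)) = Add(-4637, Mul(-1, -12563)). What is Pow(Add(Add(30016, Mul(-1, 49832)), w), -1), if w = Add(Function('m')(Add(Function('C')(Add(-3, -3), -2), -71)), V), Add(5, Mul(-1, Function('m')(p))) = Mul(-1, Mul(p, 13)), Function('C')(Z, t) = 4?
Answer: Rational(-1, 28606) ≈ -3.4958e-5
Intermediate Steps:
Function('m')(p) = Add(5, Mul(13, p)) (Function('m')(p) = Add(5, Mul(-1, Mul(-1, Mul(p, 13)))) = Add(5, Mul(-1, Mul(-1, Mul(13, p)))) = Add(5, Mul(-1, Mul(-13, p))) = Add(5, Mul(13, p)))
V = -7924 (V = Add(2, Mul(-1, Add(-4637, Mul(-1, -12563)))) = Add(2, Mul(-1, Add(-4637, 12563))) = Add(2, Mul(-1, 7926)) = Add(2, -7926) = -7924)
w = -8790 (w = Add(Add(5, Mul(13, Add(4, -71))), -7924) = Add(Add(5, Mul(13, -67)), -7924) = Add(Add(5, -871), -7924) = Add(-866, -7924) = -8790)
Pow(Add(Add(30016, Mul(-1, 49832)), w), -1) = Pow(Add(Add(30016, Mul(-1, 49832)), -8790), -1) = Pow(Add(Add(30016, -49832), -8790), -1) = Pow(Add(-19816, -8790), -1) = Pow(-28606, -1) = Rational(-1, 28606)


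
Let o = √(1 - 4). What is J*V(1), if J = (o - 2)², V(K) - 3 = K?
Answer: 4 - 16*I*√3 ≈ 4.0 - 27.713*I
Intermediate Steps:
V(K) = 3 + K
o = I*√3 (o = √(-3) = I*√3 ≈ 1.732*I)
J = (-2 + I*√3)² (J = (I*√3 - 2)² = (-2 + I*√3)² ≈ 1.0 - 6.9282*I)
J*V(1) = (2 - I*√3)²*(3 + 1) = (2 - I*√3)²*4 = 4*(2 - I*√3)²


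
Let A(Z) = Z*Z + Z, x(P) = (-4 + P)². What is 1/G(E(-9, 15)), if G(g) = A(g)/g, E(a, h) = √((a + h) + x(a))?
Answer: -1/174 + 5*√7/174 ≈ 0.070280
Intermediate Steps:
E(a, h) = √(a + h + (-4 + a)²) (E(a, h) = √((a + h) + (-4 + a)²) = √(a + h + (-4 + a)²))
A(Z) = Z + Z² (A(Z) = Z² + Z = Z + Z²)
G(g) = 1 + g (G(g) = (g*(1 + g))/g = 1 + g)
1/G(E(-9, 15)) = 1/(1 + √(-9 + 15 + (-4 - 9)²)) = 1/(1 + √(-9 + 15 + (-13)²)) = 1/(1 + √(-9 + 15 + 169)) = 1/(1 + √175) = 1/(1 + 5*√7)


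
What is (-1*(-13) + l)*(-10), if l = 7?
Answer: -200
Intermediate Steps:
(-1*(-13) + l)*(-10) = (-1*(-13) + 7)*(-10) = (13 + 7)*(-10) = 20*(-10) = -200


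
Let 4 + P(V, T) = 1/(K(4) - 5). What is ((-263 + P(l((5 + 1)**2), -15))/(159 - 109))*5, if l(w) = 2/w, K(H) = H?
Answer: -134/5 ≈ -26.800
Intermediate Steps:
P(V, T) = -5 (P(V, T) = -4 + 1/(4 - 5) = -4 + 1/(-1) = -4 - 1 = -5)
((-263 + P(l((5 + 1)**2), -15))/(159 - 109))*5 = ((-263 - 5)/(159 - 109))*5 = -268/50*5 = -268*1/50*5 = -134/25*5 = -134/5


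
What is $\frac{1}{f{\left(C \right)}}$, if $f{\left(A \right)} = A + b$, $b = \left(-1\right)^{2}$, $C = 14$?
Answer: $\frac{1}{15} \approx 0.066667$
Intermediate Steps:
$b = 1$
$f{\left(A \right)} = 1 + A$ ($f{\left(A \right)} = A + 1 = 1 + A$)
$\frac{1}{f{\left(C \right)}} = \frac{1}{1 + 14} = \frac{1}{15}$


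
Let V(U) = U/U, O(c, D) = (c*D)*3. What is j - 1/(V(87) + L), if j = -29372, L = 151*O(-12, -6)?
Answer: -958026525/32617 ≈ -29372.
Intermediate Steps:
O(c, D) = 3*D*c (O(c, D) = (D*c)*3 = 3*D*c)
V(U) = 1
L = 32616 (L = 151*(3*(-6)*(-12)) = 151*216 = 32616)
j - 1/(V(87) + L) = -29372 - 1/(1 + 32616) = -29372 - 1/32617 = -958026525/32617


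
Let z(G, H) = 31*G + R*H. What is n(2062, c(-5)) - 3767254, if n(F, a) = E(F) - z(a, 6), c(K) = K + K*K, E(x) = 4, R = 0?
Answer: -3767870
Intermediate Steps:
c(K) = K + K²
z(G, H) = 31*G (z(G, H) = 31*G + 0*H = 31*G + 0 = 31*G)
n(F, a) = 4 - 31*a
n(2062, c(-5)) - 3767254 = (4 - (-155)*(1 - 5)) - 3767254 = (4 - (-155)*(-4)) - 3767254 = (4 - 31*20) - 3767254 = (4 - 620) - 3767254 = -616 - 3767254 = -3767870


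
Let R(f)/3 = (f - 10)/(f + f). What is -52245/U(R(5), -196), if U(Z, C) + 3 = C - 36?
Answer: 10449/47 ≈ 222.32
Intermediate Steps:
R(f) = 3*(-10 + f)/(2*f) (R(f) = 3*((f - 10)/(f + f)) = 3*((-10 + f)/((2*f))) = 3*((-10 + f)*(1/(2*f))) = 3*((-10 + f)/(2*f)) = 3*(-10 + f)/(2*f))
U(Z, C) = -39 + C (U(Z, C) = -3 + (C - 36) = -3 + (-36 + C) = -39 + C)
-52245/U(R(5), -196) = -52245/(-39 - 196) = -52245/(-235) = -52245*(-1/235) = 10449/47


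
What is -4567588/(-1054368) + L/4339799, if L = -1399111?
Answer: 4586808991991/1143936298008 ≈ 4.0097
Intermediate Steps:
-4567588/(-1054368) + L/4339799 = -4567588/(-1054368) - 1399111/4339799 = -4567588*(-1/1054368) - 1399111*1/4339799 = 1141897/263592 - 1399111/4339799 = 4586808991991/1143936298008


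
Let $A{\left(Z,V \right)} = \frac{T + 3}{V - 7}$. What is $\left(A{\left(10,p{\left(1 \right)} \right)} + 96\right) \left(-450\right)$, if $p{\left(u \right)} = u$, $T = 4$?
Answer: $-42675$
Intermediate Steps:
$A{\left(Z,V \right)} = \frac{7}{-7 + V}$ ($A{\left(Z,V \right)} = \frac{4 + 3}{V - 7} = \frac{7}{-7 + V}$)
$\left(A{\left(10,p{\left(1 \right)} \right)} + 96\right) \left(-450\right) = \left(\frac{7}{-7 + 1} + 96\right) \left(-450\right) = \left(\frac{7}{-6} + 96\right) \left(-450\right) = \left(7 \left(- \frac{1}{6}\right) + 96\right) \left(-450\right) = \left(- \frac{7}{6} + 96\right) \left(-450\right) = \frac{569}{6} \left(-450\right) = -42675$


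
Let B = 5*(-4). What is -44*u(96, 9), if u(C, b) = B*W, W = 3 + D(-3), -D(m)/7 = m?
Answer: 21120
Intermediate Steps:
D(m) = -7*m
B = -20
W = 24 (W = 3 - 7*(-3) = 3 + 21 = 24)
u(C, b) = -480 (u(C, b) = -20*24 = -480)
-44*u(96, 9) = -44*(-480) = 21120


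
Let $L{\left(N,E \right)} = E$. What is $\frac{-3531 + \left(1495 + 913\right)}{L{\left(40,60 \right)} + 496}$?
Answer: $- \frac{1123}{556} \approx -2.0198$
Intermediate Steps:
$\frac{-3531 + \left(1495 + 913\right)}{L{\left(40,60 \right)} + 496} = \frac{-3531 + \left(1495 + 913\right)}{60 + 496} = \frac{-3531 + 2408}{556} = \left(-1123\right) \frac{1}{556} = - \frac{1123}{556}$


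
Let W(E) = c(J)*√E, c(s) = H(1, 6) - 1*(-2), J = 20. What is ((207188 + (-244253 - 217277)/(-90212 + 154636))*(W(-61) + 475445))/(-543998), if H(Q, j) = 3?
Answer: -453283088395785/2503323368 - 4766935065*I*√61/2503323368 ≈ -1.8107e+5 - 14.873*I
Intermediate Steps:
c(s) = 5 (c(s) = 3 - 1*(-2) = 3 + 2 = 5)
W(E) = 5*√E
((207188 + (-244253 - 217277)/(-90212 + 154636))*(W(-61) + 475445))/(-543998) = ((207188 + (-244253 - 217277)/(-90212 + 154636))*(5*√(-61) + 475445))/(-543998) = ((207188 - 461530/64424)*(5*(I*√61) + 475445))*(-1/543998) = ((207188 - 461530*1/64424)*(5*I*√61 + 475445))*(-1/543998) = ((207188 - 230765/32212)*(475445 + 5*I*√61))*(-1/543998) = (6673709091*(475445 + 5*I*√61)/32212)*(-1/543998) = (3172981618770495/32212 + 33368545455*I*√61/32212)*(-1/543998) = -453283088395785/2503323368 - 4766935065*I*√61/2503323368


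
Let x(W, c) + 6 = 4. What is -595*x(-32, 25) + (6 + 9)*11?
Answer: 1355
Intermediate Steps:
x(W, c) = -2 (x(W, c) = -6 + 4 = -2)
-595*x(-32, 25) + (6 + 9)*11 = -595*(-2) + (6 + 9)*11 = 1190 + 15*11 = 1190 + 165 = 1355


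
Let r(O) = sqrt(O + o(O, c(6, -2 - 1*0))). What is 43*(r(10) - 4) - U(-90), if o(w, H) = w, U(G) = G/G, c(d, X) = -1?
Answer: -173 + 86*sqrt(5) ≈ 19.302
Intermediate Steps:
U(G) = 1
r(O) = sqrt(2)*sqrt(O) (r(O) = sqrt(O + O) = sqrt(2*O) = sqrt(2)*sqrt(O))
43*(r(10) - 4) - U(-90) = 43*(sqrt(2)*sqrt(10) - 4) - 1*1 = 43*(2*sqrt(5) - 4) - 1 = 43*(-4 + 2*sqrt(5)) - 1 = (-172 + 86*sqrt(5)) - 1 = -173 + 86*sqrt(5)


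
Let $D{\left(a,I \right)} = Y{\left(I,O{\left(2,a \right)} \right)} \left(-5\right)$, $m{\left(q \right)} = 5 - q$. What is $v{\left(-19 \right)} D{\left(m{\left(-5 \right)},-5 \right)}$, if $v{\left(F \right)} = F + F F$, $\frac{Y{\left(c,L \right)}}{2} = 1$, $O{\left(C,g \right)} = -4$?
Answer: $-3420$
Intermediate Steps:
$Y{\left(c,L \right)} = 2$ ($Y{\left(c,L \right)} = 2 \cdot 1 = 2$)
$v{\left(F \right)} = F + F^{2}$
$D{\left(a,I \right)} = -10$ ($D{\left(a,I \right)} = 2 \left(-5\right) = -10$)
$v{\left(-19 \right)} D{\left(m{\left(-5 \right)},-5 \right)} = - 19 \left(1 - 19\right) \left(-10\right) = \left(-19\right) \left(-18\right) \left(-10\right) = 342 \left(-10\right) = -3420$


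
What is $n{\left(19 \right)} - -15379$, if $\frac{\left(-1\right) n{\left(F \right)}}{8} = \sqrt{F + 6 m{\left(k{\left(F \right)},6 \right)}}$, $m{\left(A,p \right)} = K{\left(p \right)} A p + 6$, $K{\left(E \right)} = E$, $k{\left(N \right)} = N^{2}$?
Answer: $15379 - 8 \sqrt{78031} \approx 13144.0$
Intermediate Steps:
$m{\left(A,p \right)} = 6 + A p^{2}$ ($m{\left(A,p \right)} = p A p + 6 = A p p + 6 = A p^{2} + 6 = 6 + A p^{2}$)
$n{\left(F \right)} = - 8 \sqrt{36 + F + 216 F^{2}}$ ($n{\left(F \right)} = - 8 \sqrt{F + 6 \left(6 + F^{2} \cdot 6^{2}\right)} = - 8 \sqrt{F + 6 \left(6 + F^{2} \cdot 36\right)} = - 8 \sqrt{F + 6 \left(6 + 36 F^{2}\right)} = - 8 \sqrt{F + \left(36 + 216 F^{2}\right)} = - 8 \sqrt{36 + F + 216 F^{2}}$)
$n{\left(19 \right)} - -15379 = - 8 \sqrt{36 + 19 + 216 \cdot 19^{2}} - -15379 = - 8 \sqrt{36 + 19 + 216 \cdot 361} + 15379 = - 8 \sqrt{36 + 19 + 77976} + 15379 = - 8 \sqrt{78031} + 15379 = 15379 - 8 \sqrt{78031}$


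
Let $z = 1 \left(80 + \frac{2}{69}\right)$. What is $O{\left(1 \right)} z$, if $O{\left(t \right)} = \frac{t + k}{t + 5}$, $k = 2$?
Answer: $\frac{2761}{69} \approx 40.014$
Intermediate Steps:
$O{\left(t \right)} = \frac{2 + t}{5 + t}$ ($O{\left(t \right)} = \frac{t + 2}{t + 5} = \frac{2 + t}{5 + t}$)
$z = \frac{5522}{69}$ ($z = 1 \left(80 + 2 \cdot \frac{1}{69}\right) = 1 \left(80 + \frac{2}{69}\right) = 1 \cdot \frac{5522}{69} = \frac{5522}{69} \approx 80.029$)
$O{\left(1 \right)} z = \frac{2 + 1}{5 + 1} \cdot \frac{5522}{69} = \frac{1}{6} \cdot 3 \cdot \frac{5522}{69} = \frac{1}{2} \cdot \frac{5522}{69} = \frac{2761}{69}$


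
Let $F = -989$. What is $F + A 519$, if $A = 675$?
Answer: $349336$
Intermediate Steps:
$F + A 519 = -989 + 675 \cdot 519 = -989 + 350325 = 349336$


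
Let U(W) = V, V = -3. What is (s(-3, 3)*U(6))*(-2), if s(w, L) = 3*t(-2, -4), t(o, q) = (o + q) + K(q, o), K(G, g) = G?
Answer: -180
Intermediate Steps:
U(W) = -3
t(o, q) = o + 2*q (t(o, q) = (o + q) + q = o + 2*q)
s(w, L) = -30 (s(w, L) = 3*(-2 + 2*(-4)) = 3*(-2 - 8) = 3*(-10) = -30)
(s(-3, 3)*U(6))*(-2) = -30*(-3)*(-2) = 90*(-2) = -180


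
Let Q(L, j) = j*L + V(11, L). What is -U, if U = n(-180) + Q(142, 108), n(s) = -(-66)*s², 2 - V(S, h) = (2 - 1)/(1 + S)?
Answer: -25844855/12 ≈ -2.1537e+6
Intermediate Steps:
V(S, h) = 2 - 1/(1 + S) (V(S, h) = 2 - (2 - 1)/(1 + S) = 2 - 1/(1 + S))
Q(L, j) = 23/12 + L*j (Q(L, j) = j*L + (1 + 2*11)/(1 + 11) = L*j + (1 + 22)/12 = L*j + (1/12)*23 = L*j + 23/12 = 23/12 + L*j)
n(s) = 66*s²
U = 25844855/12 (U = 66*(-180)² + (23/12 + 142*108) = 66*32400 + (23/12 + 15336) = 2138400 + 184055/12 = 25844855/12 ≈ 2.1537e+6)
-U = -1*25844855/12 = -25844855/12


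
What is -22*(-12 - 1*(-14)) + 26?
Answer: -18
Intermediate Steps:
-22*(-12 - 1*(-14)) + 26 = -22*(-12 + 14) + 26 = -22*2 + 26 = -44 + 26 = -18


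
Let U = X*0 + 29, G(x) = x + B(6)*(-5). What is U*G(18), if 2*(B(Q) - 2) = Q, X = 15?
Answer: -203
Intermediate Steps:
B(Q) = 2 + Q/2
G(x) = -25 + x (G(x) = x + (2 + (½)*6)*(-5) = x + (2 + 3)*(-5) = x + 5*(-5) = x - 25 = -25 + x)
U = 29 (U = 15*0 + 29 = 0 + 29 = 29)
U*G(18) = 29*(-25 + 18) = 29*(-7) = -203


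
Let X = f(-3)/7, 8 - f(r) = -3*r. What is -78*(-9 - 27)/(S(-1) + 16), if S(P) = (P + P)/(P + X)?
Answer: 11232/71 ≈ 158.20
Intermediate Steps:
f(r) = 8 + 3*r (f(r) = 8 - (-3)*r = 8 + 3*r)
X = -1/7 (X = (8 + 3*(-3))/7 = (8 - 9)*(1/7) = -1*1/7 = -1/7 ≈ -0.14286)
S(P) = 2*P/(-1/7 + P) (S(P) = (P + P)/(P - 1/7) = (2*P)/(-1/7 + P) = 2*P/(-1/7 + P))
-78*(-9 - 27)/(S(-1) + 16) = -78*(-9 - 27)/(14*(-1)/(-1 + 7*(-1)) + 16) = -(-2808)/(14*(-1)/(-1 - 7) + 16) = -(-2808)/(14*(-1)/(-8) + 16) = -(-2808)/(14*(-1)*(-1/8) + 16) = -(-2808)/(7/4 + 16) = -(-2808)/71/4 = -(-2808)*4/71 = -78*(-144/71) = 11232/71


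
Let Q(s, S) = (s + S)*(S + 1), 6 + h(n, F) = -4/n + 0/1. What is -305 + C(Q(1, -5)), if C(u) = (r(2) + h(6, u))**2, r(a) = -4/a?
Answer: -2069/9 ≈ -229.89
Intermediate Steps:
h(n, F) = -6 - 4/n (h(n, F) = -6 + (-4/n + 0/1) = -6 + (-4/n + 0*1) = -6 + (-4/n + 0) = -6 - 4/n)
Q(s, S) = (1 + S)*(S + s) (Q(s, S) = (S + s)*(1 + S) = (1 + S)*(S + s))
C(u) = 676/9 (C(u) = (-4/2 + (-6 - 4/6))**2 = (-4*1/2 + (-6 - 4*1/6))**2 = (-2 + (-6 - 2/3))**2 = (-2 - 20/3)**2 = (-26/3)**2 = 676/9)
-305 + C(Q(1, -5)) = -305 + 676/9 = -2069/9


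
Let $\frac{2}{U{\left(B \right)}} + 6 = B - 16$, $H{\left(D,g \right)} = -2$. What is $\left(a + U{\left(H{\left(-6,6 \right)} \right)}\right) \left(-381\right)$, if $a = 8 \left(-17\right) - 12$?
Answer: $\frac{225679}{4} \approx 56420.0$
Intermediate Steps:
$a = -148$ ($a = -136 - 12 = -148$)
$U{\left(B \right)} = \frac{2}{-22 + B}$ ($U{\left(B \right)} = \frac{2}{-6 + \left(B - 16\right)} = \frac{2}{-6 + \left(-16 + B\right)} = \frac{2}{-22 + B}$)
$\left(a + U{\left(H{\left(-6,6 \right)} \right)}\right) \left(-381\right) = \left(-148 + \frac{2}{-22 - 2}\right) \left(-381\right) = \left(-148 + \frac{2}{-24}\right) \left(-381\right) = \left(-148 + 2 \left(- \frac{1}{24}\right)\right) \left(-381\right) = \left(-148 - \frac{1}{12}\right) \left(-381\right) = \left(- \frac{1777}{12}\right) \left(-381\right) = \frac{225679}{4}$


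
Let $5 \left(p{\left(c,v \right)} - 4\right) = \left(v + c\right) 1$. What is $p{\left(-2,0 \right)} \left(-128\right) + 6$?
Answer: $- \frac{2274}{5} \approx -454.8$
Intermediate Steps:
$p{\left(c,v \right)} = 4 + \frac{c}{5} + \frac{v}{5}$ ($p{\left(c,v \right)} = 4 + \frac{\left(v + c\right) 1}{5} = 4 + \frac{\left(c + v\right) 1}{5} = 4 + \frac{c + v}{5} = 4 + \left(\frac{c}{5} + \frac{v}{5}\right) = 4 + \frac{c}{5} + \frac{v}{5}$)
$p{\left(-2,0 \right)} \left(-128\right) + 6 = \left(4 + \frac{1}{5} \left(-2\right) + \frac{1}{5} \cdot 0\right) \left(-128\right) + 6 = \left(4 - \frac{2}{5} + 0\right) \left(-128\right) + 6 = \frac{18}{5} \left(-128\right) + 6 = - \frac{2304}{5} + 6 = - \frac{2274}{5}$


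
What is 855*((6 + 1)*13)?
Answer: 77805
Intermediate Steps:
855*((6 + 1)*13) = 855*(7*13) = 855*91 = 77805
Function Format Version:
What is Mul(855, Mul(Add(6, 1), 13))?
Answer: 77805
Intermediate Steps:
Mul(855, Mul(Add(6, 1), 13)) = Mul(855, Mul(7, 13)) = Mul(855, 91) = 77805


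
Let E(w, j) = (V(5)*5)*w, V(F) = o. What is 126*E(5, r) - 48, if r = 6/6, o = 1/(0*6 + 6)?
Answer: 477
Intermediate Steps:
o = ⅙ (o = 1/(0 + 6) = 1/6 = ⅙ ≈ 0.16667)
V(F) = ⅙
r = 1 (r = 6*(⅙) = 1)
E(w, j) = 5*w/6 (E(w, j) = ((⅙)*5)*w = 5*w/6)
126*E(5, r) - 48 = 126*((⅚)*5) - 48 = 126*(25/6) - 48 = 525 - 48 = 477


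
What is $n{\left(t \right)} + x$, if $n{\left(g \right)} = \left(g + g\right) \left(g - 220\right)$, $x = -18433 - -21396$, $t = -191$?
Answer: $159965$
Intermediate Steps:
$x = 2963$ ($x = -18433 + 21396 = 2963$)
$n{\left(g \right)} = 2 g \left(-220 + g\right)$
$n{\left(t \right)} + x = 2 \left(-191\right) \left(-220 - 191\right) + 2963 = 2 \left(-191\right) \left(-411\right) + 2963 = 157002 + 2963 = 159965$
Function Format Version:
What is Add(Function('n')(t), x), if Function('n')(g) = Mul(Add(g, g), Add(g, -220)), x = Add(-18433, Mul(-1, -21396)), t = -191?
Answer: 159965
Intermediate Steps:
x = 2963 (x = Add(-18433, 21396) = 2963)
Function('n')(g) = Mul(2, g, Add(-220, g)) (Function('n')(g) = Mul(Mul(2, g), Add(-220, g)) = Mul(2, g, Add(-220, g)))
Add(Function('n')(t), x) = Add(Mul(2, -191, Add(-220, -191)), 2963) = Add(Mul(2, -191, -411), 2963) = Add(157002, 2963) = 159965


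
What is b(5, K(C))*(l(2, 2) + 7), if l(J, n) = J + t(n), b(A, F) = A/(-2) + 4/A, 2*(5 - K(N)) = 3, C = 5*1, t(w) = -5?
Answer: -34/5 ≈ -6.8000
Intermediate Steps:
C = 5
K(N) = 7/2 (K(N) = 5 - ½*3 = 5 - 3/2 = 7/2)
b(A, F) = 4/A - A/2 (b(A, F) = A*(-½) + 4/A = -A/2 + 4/A = 4/A - A/2)
l(J, n) = -5 + J (l(J, n) = J - 5 = -5 + J)
b(5, K(C))*(l(2, 2) + 7) = (4/5 - ½*5)*((-5 + 2) + 7) = (4*(⅕) - 5/2)*(-3 + 7) = (⅘ - 5/2)*4 = -17/10*4 = -34/5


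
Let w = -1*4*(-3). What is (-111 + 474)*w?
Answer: 4356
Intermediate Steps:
w = 12 (w = -4*(-3) = 12)
(-111 + 474)*w = (-111 + 474)*12 = 363*12 = 4356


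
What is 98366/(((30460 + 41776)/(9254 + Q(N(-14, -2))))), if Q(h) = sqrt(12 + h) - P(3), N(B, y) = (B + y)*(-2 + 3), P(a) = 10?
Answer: 227323826/18059 + 49183*I/18059 ≈ 12588.0 + 2.7235*I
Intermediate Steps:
N(B, y) = B + y (N(B, y) = (B + y)*1 = B + y)
Q(h) = -10 + sqrt(12 + h) (Q(h) = sqrt(12 + h) - 1*10 = sqrt(12 + h) - 10 = -10 + sqrt(12 + h))
98366/(((30460 + 41776)/(9254 + Q(N(-14, -2))))) = 98366/(((30460 + 41776)/(9254 + (-10 + sqrt(12 + (-14 - 2)))))) = 98366/((72236/(9254 + (-10 + sqrt(12 - 16))))) = 98366/((72236/(9254 + (-10 + sqrt(-4))))) = 98366/((72236/(9254 + (-10 + 2*I)))) = 98366/((72236/(9244 + 2*I))) = 98366/((72236*((9244 - 2*I)/85451540))) = 98366/((18059*(9244 - 2*I)/21362885)) = 98366*(2311/18059 + I/36118) = 227323826/18059 + 49183*I/18059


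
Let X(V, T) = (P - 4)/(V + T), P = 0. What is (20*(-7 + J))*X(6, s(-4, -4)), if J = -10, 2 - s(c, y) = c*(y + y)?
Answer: -170/3 ≈ -56.667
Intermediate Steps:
s(c, y) = 2 - 2*c*y (s(c, y) = 2 - c*(y + y) = 2 - c*2*y = 2 - 2*c*y)
X(V, T) = -4/(T + V) (X(V, T) = (0 - 4)/(V + T) = -4/(T + V))
(20*(-7 + J))*X(6, s(-4, -4)) = (20*(-7 - 10))*(-4/((2 - 2*(-4)*(-4)) + 6)) = (20*(-17))*(-4/((2 - 32) + 6)) = -(-1360)/(-30 + 6) = -(-1360)/(-24) = -(-1360)*(-1)/24 = -340*1/6 = -170/3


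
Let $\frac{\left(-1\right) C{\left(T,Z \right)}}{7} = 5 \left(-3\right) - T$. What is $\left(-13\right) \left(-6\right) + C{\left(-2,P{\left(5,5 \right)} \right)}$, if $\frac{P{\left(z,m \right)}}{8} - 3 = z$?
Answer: $169$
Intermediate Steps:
$P{\left(z,m \right)} = 24 + 8 z$
$C{\left(T,Z \right)} = 105 + 7 T$ ($C{\left(T,Z \right)} = - 7 \left(5 \left(-3\right) - T\right) = - 7 \left(-15 - T\right) = 105 + 7 T$)
$\left(-13\right) \left(-6\right) + C{\left(-2,P{\left(5,5 \right)} \right)} = \left(-13\right) \left(-6\right) + \left(105 + 7 \left(-2\right)\right) = 78 + \left(105 - 14\right) = 78 + 91 = 169$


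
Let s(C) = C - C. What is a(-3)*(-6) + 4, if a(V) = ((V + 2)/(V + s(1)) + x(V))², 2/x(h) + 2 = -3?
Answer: 298/75 ≈ 3.9733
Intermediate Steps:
s(C) = 0
x(h) = -⅖ (x(h) = 2/(-2 - 3) = 2/(-5) = 2*(-⅕) = -⅖)
a(V) = (-⅖ + (2 + V)/V)² (a(V) = ((V + 2)/(V + 0) - ⅖)² = ((2 + V)/V - ⅖)² = (-⅖ + (2 + V)/V)²)
a(-3)*(-6) + 4 = ((1/25)*(10 + 3*(-3))²/(-3)²)*(-6) + 4 = ((1/25)*(⅑)*(10 - 9)²)*(-6) + 4 = ((1/25)*(⅑)*1²)*(-6) + 4 = ((1/25)*(⅑)*1)*(-6) + 4 = (1/225)*(-6) + 4 = -2/75 + 4 = 298/75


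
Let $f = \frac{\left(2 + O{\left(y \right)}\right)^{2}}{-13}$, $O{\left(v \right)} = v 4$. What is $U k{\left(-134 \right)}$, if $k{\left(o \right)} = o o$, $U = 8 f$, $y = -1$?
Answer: $- \frac{574592}{13} \approx -44199.0$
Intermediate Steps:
$O{\left(v \right)} = 4 v$
$f = - \frac{4}{13}$ ($f = \frac{\left(2 + 4 \left(-1\right)\right)^{2}}{-13} = \left(2 - 4\right)^{2} \left(- \frac{1}{13}\right) = \left(-2\right)^{2} \left(- \frac{1}{13}\right) = 4 \left(- \frac{1}{13}\right) = - \frac{4}{13} \approx -0.30769$)
$U = - \frac{32}{13}$ ($U = 8 \left(- \frac{4}{13}\right) = - \frac{32}{13} \approx -2.4615$)
$k{\left(o \right)} = o^{2}$
$U k{\left(-134 \right)} = - \frac{32 \left(-134\right)^{2}}{13} = \left(- \frac{32}{13}\right) 17956 = - \frac{574592}{13}$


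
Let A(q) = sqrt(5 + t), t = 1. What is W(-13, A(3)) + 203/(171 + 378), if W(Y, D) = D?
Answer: 203/549 + sqrt(6) ≈ 2.8193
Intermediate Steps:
A(q) = sqrt(6) (A(q) = sqrt(5 + 1) = sqrt(6))
W(-13, A(3)) + 203/(171 + 378) = sqrt(6) + 203/(171 + 378) = sqrt(6) + 203/549 = 203/549 + sqrt(6)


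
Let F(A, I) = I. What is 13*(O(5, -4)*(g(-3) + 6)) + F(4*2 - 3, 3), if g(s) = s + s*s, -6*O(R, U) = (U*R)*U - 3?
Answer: -1999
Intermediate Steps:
O(R, U) = 1/2 - R*U**2/6 (O(R, U) = -((U*R)*U - 3)/6 = -((R*U)*U - 3)/6 = -(R*U**2 - 3)/6 = -(-3 + R*U**2)/6 = 1/2 - R*U**2/6)
g(s) = s + s**2
13*(O(5, -4)*(g(-3) + 6)) + F(4*2 - 3, 3) = 13*((1/2 - 1/6*5*(-4)**2)*(-3*(1 - 3) + 6)) + 3 = 13*((1/2 - 1/6*5*16)*(-3*(-2) + 6)) + 3 = 13*((1/2 - 40/3)*(6 + 6)) + 3 = 13*(-77/6*12) + 3 = 13*(-154) + 3 = -2002 + 3 = -1999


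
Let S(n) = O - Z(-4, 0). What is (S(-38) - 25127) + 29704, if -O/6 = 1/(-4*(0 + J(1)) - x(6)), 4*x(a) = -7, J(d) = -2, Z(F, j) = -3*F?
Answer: 59337/13 ≈ 4564.4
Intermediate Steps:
x(a) = -7/4 (x(a) = (¼)*(-7) = -7/4)
O = -8/13 (O = -6/(-4*(0 - 2) - 1*(-7/4)) = -6/(-4*(-2) + 7/4) = -6/(8 + 7/4) = -6/39/4 = -6*4/39 = -8/13 ≈ -0.61539)
S(n) = -164/13 (S(n) = -8/13 - (-3)*(-4) = -8/13 - 1*12 = -8/13 - 12 = -164/13)
(S(-38) - 25127) + 29704 = (-164/13 - 25127) + 29704 = -326815/13 + 29704 = 59337/13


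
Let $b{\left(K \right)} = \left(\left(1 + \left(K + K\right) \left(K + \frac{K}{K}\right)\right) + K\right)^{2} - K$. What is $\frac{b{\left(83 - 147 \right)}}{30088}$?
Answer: $\frac{64016065}{30088} \approx 2127.6$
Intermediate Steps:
$b{\left(K \right)} = \left(1 + K + 2 K \left(1 + K\right)\right)^{2} - K$ ($b{\left(K \right)} = \left(\left(1 + 2 K \left(K + 1\right)\right) + K\right)^{2} - K = \left(\left(1 + 2 K \left(1 + K\right)\right) + K\right)^{2} - K = \left(1 + K + 2 K \left(1 + K\right)\right)^{2} - K$)
$\frac{b{\left(83 - 147 \right)}}{30088} = \frac{\left(1 + 2 \left(83 - 147\right)^{2} + 3 \left(83 - 147\right)\right)^{2} - \left(83 - 147\right)}{30088} = \left(\left(1 + 2 \left(83 - 147\right)^{2} + 3 \left(83 - 147\right)\right)^{2} - \left(83 - 147\right)\right) \frac{1}{30088} = \left(\left(1 + 2 \left(-64\right)^{2} + 3 \left(-64\right)\right)^{2} - -64\right) \frac{1}{30088} = \left(\left(1 + 2 \cdot 4096 - 192\right)^{2} + 64\right) \frac{1}{30088} = \left(\left(1 + 8192 - 192\right)^{2} + 64\right) \frac{1}{30088} = \left(8001^{2} + 64\right) \frac{1}{30088} = \left(64016001 + 64\right) \frac{1}{30088} = 64016065 \cdot \frac{1}{30088} = \frac{64016065}{30088}$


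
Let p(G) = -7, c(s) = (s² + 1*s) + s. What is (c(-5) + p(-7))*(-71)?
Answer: -568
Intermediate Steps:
c(s) = s² + 2*s (c(s) = (s² + s) + s = (s + s²) + s = s² + 2*s)
(c(-5) + p(-7))*(-71) = (-5*(2 - 5) - 7)*(-71) = (-5*(-3) - 7)*(-71) = (15 - 7)*(-71) = 8*(-71) = -568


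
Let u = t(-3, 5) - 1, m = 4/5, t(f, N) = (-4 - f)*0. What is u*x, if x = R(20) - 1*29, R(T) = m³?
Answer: 3561/125 ≈ 28.488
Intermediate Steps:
t(f, N) = 0
m = ⅘ (m = 4*(⅕) = ⅘ ≈ 0.80000)
u = -1 (u = 0 - 1 = -1)
R(T) = 64/125 (R(T) = (⅘)³ = 64/125)
x = -3561/125 (x = 64/125 - 1*29 = 64/125 - 29 = -3561/125 ≈ -28.488)
u*x = -1*(-3561/125) = 3561/125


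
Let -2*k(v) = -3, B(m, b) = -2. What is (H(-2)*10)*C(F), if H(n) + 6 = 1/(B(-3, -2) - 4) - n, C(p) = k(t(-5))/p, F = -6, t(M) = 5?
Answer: 125/12 ≈ 10.417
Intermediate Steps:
k(v) = 3/2 (k(v) = -½*(-3) = 3/2)
C(p) = 3/(2*p)
H(n) = -37/6 - n (H(n) = -6 + (1/(-2 - 4) - n) = -6 + (1/(-6) - n) = -6 + (-⅙ - n) = -37/6 - n)
(H(-2)*10)*C(F) = ((-37/6 - 1*(-2))*10)*((3/2)/(-6)) = ((-37/6 + 2)*10)*((3/2)*(-⅙)) = -25/6*10*(-¼) = -125/3*(-¼) = 125/12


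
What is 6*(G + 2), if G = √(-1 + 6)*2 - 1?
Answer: 6 + 12*√5 ≈ 32.833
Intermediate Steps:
G = -1 + 2*√5 (G = √5*2 - 1 = 2*√5 - 1 = -1 + 2*√5 ≈ 3.4721)
6*(G + 2) = 6*((-1 + 2*√5) + 2) = 6*(1 + 2*√5) = 6 + 12*√5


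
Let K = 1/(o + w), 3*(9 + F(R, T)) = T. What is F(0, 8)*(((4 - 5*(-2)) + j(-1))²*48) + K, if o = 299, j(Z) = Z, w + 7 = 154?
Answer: -22913695/446 ≈ -51376.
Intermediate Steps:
w = 147 (w = -7 + 154 = 147)
F(R, T) = -9 + T/3
K = 1/446 (K = 1/(299 + 147) = 1/446 ≈ 0.0022422)
F(0, 8)*(((4 - 5*(-2)) + j(-1))²*48) + K = (-9 + (⅓)*8)*(((4 - 5*(-2)) - 1)²*48) + 1/446 = (-9 + 8/3)*(((4 + 10) - 1)²*48) + 1/446 = -19*(14 - 1)²*48/3 + 1/446 = -19*13²*48/3 + 1/446 = -3211*48/3 + 1/446 = -19/3*8112 + 1/446 = -51376 + 1/446 = -22913695/446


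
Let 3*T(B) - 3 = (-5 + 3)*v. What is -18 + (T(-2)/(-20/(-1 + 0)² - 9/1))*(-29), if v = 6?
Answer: -21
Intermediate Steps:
T(B) = -3 (T(B) = 1 + ((-5 + 3)*6)/3 = 1 + (-2*6)/3 = 1 + (⅓)*(-12) = 1 - 4 = -3)
-18 + (T(-2)/(-20/(-1 + 0)² - 9/1))*(-29) = -18 - 3/(-20/(-1 + 0)² - 9/1)*(-29) = -18 - 3/(-20/((-1)²) - 9*1)*(-29) = -18 - 3/(-20/1 - 9)*(-29) = -18 - 3/(-20*1 - 9)*(-29) = -18 - 3/(-20 - 9)*(-29) = -18 - 3/(-29)*(-29) = -18 - 3*(-1/29)*(-29) = -18 + (3/29)*(-29) = -18 - 3 = -21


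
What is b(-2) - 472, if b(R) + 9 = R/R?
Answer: -480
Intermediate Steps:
b(R) = -8 (b(R) = -9 + R/R = -9 + 1 = -8)
b(-2) - 472 = -8 - 472 = -480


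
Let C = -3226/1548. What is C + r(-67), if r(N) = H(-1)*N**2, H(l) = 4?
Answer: 13896331/774 ≈ 17954.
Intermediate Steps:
C = -1613/774 (C = -3226*1/1548 = -1613/774 ≈ -2.0840)
r(N) = 4*N**2
C + r(-67) = -1613/774 + 4*(-67)**2 = -1613/774 + 4*4489 = -1613/774 + 17956 = 13896331/774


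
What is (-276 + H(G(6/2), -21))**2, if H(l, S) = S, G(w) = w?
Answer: 88209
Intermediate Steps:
(-276 + H(G(6/2), -21))**2 = (-276 - 21)**2 = (-297)**2 = 88209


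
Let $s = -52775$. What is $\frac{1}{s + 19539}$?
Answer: $- \frac{1}{33236} \approx -3.0088 \cdot 10^{-5}$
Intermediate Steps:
$\frac{1}{s + 19539} = \frac{1}{-52775 + 19539} = \frac{1}{-33236} = - \frac{1}{33236}$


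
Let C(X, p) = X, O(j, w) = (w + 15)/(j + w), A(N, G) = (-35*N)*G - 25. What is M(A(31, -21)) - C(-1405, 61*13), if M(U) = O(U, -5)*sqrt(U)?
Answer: 1405 + 4*sqrt(5690)/4551 ≈ 1405.1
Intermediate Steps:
A(N, G) = -25 - 35*G*N (A(N, G) = -35*G*N - 25 = -25 - 35*G*N)
O(j, w) = (15 + w)/(j + w)
M(U) = 10*sqrt(U)/(-5 + U) (M(U) = ((15 - 5)/(U - 5))*sqrt(U) = (10/(-5 + U))*sqrt(U) = 10*sqrt(U)/(-5 + U))
M(A(31, -21)) - C(-1405, 61*13) = 10*sqrt(-25 - 35*(-21)*31)/(-5 + (-25 - 35*(-21)*31)) - 1*(-1405) = 10*sqrt(-25 + 22785)/(-5 + (-25 + 22785)) + 1405 = 10*sqrt(22760)/(-5 + 22760) + 1405 = 10*(2*sqrt(5690))/22755 + 1405 = 10*(2*sqrt(5690))*(1/22755) + 1405 = 4*sqrt(5690)/4551 + 1405 = 1405 + 4*sqrt(5690)/4551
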